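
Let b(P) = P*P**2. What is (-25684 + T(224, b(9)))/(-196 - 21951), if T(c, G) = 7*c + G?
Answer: 23387/22147 ≈ 1.0560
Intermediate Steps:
b(P) = P**3
T(c, G) = G + 7*c
(-25684 + T(224, b(9)))/(-196 - 21951) = (-25684 + (9**3 + 7*224))/(-196 - 21951) = (-25684 + (729 + 1568))/(-22147) = (-25684 + 2297)*(-1/22147) = -23387*(-1/22147) = 23387/22147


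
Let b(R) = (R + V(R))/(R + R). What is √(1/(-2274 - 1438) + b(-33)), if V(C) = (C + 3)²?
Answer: I*√342220010/5104 ≈ 3.6245*I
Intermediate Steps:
V(C) = (3 + C)²
b(R) = (R + (3 + R)²)/(2*R) (b(R) = (R + (3 + R)²)/(R + R) = (R + (3 + R)²)/((2*R)) = (R + (3 + R)²)*(1/(2*R)) = (R + (3 + R)²)/(2*R))
√(1/(-2274 - 1438) + b(-33)) = √(1/(-2274 - 1438) + (½)*(-33 + (3 - 33)²)/(-33)) = √(1/(-3712) + (½)*(-1/33)*(-33 + (-30)²)) = √(-1/3712 + (½)*(-1/33)*(-33 + 900)) = √(-1/3712 + (½)*(-1/33)*867) = √(-1/3712 - 289/22) = √(-536395/40832) = I*√342220010/5104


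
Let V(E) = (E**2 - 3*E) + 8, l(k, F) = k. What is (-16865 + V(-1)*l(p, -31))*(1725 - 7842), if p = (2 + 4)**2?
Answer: 100520661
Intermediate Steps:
p = 36 (p = 6**2 = 36)
V(E) = 8 + E**2 - 3*E
(-16865 + V(-1)*l(p, -31))*(1725 - 7842) = (-16865 + (8 + (-1)**2 - 3*(-1))*36)*(1725 - 7842) = (-16865 + (8 + 1 + 3)*36)*(-6117) = (-16865 + 12*36)*(-6117) = (-16865 + 432)*(-6117) = -16433*(-6117) = 100520661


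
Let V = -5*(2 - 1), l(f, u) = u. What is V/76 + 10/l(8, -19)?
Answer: -45/76 ≈ -0.59210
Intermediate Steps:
V = -5 (V = -5*1 = -5)
V/76 + 10/l(8, -19) = -5/76 + 10/(-19) = -5*1/76 + 10*(-1/19) = -5/76 - 10/19 = -45/76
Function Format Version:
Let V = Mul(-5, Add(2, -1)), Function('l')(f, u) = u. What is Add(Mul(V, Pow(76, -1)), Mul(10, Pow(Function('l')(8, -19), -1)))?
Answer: Rational(-45, 76) ≈ -0.59210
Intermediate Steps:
V = -5 (V = Mul(-5, 1) = -5)
Add(Mul(V, Pow(76, -1)), Mul(10, Pow(Function('l')(8, -19), -1))) = Add(Mul(-5, Pow(76, -1)), Mul(10, Pow(-19, -1))) = Add(Mul(-5, Rational(1, 76)), Mul(10, Rational(-1, 19))) = Add(Rational(-5, 76), Rational(-10, 19)) = Rational(-45, 76)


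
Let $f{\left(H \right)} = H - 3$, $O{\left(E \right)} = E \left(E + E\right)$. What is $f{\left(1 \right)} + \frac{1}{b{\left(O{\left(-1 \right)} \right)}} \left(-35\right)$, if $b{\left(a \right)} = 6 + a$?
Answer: $- \frac{51}{8} \approx -6.375$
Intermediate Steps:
$O{\left(E \right)} = 2 E^{2}$ ($O{\left(E \right)} = E 2 E = 2 E^{2}$)
$f{\left(H \right)} = -3 + H$
$f{\left(1 \right)} + \frac{1}{b{\left(O{\left(-1 \right)} \right)}} \left(-35\right) = \left(-3 + 1\right) + \frac{1}{6 + 2 \left(-1\right)^{2}} \left(-35\right) = -2 + \frac{1}{6 + 2 \cdot 1} \left(-35\right) = -2 + \frac{1}{6 + 2} \left(-35\right) = -2 + \frac{1}{8} \left(-35\right) = -2 - \frac{35}{8} = - \frac{51}{8}$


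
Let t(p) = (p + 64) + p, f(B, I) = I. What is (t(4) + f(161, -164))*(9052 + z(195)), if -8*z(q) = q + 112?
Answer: -1658507/2 ≈ -8.2925e+5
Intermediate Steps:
z(q) = -14 - q/8 (z(q) = -(q + 112)/8 = -(112 + q)/8 = -14 - q/8)
t(p) = 64 + 2*p (t(p) = (64 + p) + p = 64 + 2*p)
(t(4) + f(161, -164))*(9052 + z(195)) = ((64 + 2*4) - 164)*(9052 + (-14 - 1/8*195)) = ((64 + 8) - 164)*(9052 + (-14 - 195/8)) = (72 - 164)*(9052 - 307/8) = -92*72109/8 = -1658507/2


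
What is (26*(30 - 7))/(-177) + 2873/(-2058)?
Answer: -193245/40474 ≈ -4.7745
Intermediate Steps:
(26*(30 - 7))/(-177) + 2873/(-2058) = (26*23)*(-1/177) + 2873*(-1/2058) = 598*(-1/177) - 2873/2058 = -598/177 - 2873/2058 = -193245/40474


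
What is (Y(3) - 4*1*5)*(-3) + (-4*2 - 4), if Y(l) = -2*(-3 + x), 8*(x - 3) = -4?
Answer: 45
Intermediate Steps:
x = 5/2 (x = 3 + (1/8)*(-4) = 3 - 1/2 = 5/2 ≈ 2.5000)
Y(l) = 1 (Y(l) = -2*(-3 + 5/2) = -2*(-1/2) = 1)
(Y(3) - 4*1*5)*(-3) + (-4*2 - 4) = (1 - 4*1*5)*(-3) + (-4*2 - 4) = (1 - 4*5)*(-3) + (-8 - 4) = (1 - 20)*(-3) - 12 = -19*(-3) - 12 = 57 - 12 = 45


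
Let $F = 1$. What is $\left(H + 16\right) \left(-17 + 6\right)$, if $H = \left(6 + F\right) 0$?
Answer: $-176$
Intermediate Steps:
$H = 0$ ($H = \left(6 + 1\right) 0 = 7 \cdot 0 = 0$)
$\left(H + 16\right) \left(-17 + 6\right) = \left(0 + 16\right) \left(-17 + 6\right) = 16 \left(-11\right) = -176$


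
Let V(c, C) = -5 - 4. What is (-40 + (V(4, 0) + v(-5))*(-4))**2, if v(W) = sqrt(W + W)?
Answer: -144 + 32*I*sqrt(10) ≈ -144.0 + 101.19*I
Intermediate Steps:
V(c, C) = -9
v(W) = sqrt(2)*sqrt(W) (v(W) = sqrt(2*W) = sqrt(2)*sqrt(W))
(-40 + (V(4, 0) + v(-5))*(-4))**2 = (-40 + (-9 + sqrt(2)*sqrt(-5))*(-4))**2 = (-40 + (-9 + sqrt(2)*(I*sqrt(5)))*(-4))**2 = (-40 + (-9 + I*sqrt(10))*(-4))**2 = (-40 + (36 - 4*I*sqrt(10)))**2 = (-4 - 4*I*sqrt(10))**2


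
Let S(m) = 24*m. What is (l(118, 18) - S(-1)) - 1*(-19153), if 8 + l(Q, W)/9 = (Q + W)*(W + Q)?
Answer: 185569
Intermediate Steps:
l(Q, W) = -72 + 9*(Q + W)² (l(Q, W) = -72 + 9*((Q + W)*(W + Q)) = -72 + 9*((Q + W)*(Q + W)) = -72 + 9*(Q + W)²)
(l(118, 18) - S(-1)) - 1*(-19153) = ((-72 + 9*(118 + 18)²) - 24*(-1)) - 1*(-19153) = ((-72 + 9*136²) - 1*(-24)) + 19153 = ((-72 + 9*18496) + 24) + 19153 = ((-72 + 166464) + 24) + 19153 = (166392 + 24) + 19153 = 166416 + 19153 = 185569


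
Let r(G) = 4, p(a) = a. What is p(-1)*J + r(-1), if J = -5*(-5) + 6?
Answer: -27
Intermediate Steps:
J = 31 (J = 25 + 6 = 31)
p(-1)*J + r(-1) = -1*31 + 4 = -31 + 4 = -27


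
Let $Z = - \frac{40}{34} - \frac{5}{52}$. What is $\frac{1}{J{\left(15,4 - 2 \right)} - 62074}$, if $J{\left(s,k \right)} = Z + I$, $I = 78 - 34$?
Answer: $- \frac{884}{54835645} \approx -1.6121 \cdot 10^{-5}$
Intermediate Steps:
$I = 44$ ($I = 78 - 34 = 44$)
$Z = - \frac{1125}{884}$ ($Z = \left(-40\right) \frac{1}{34} - \frac{5}{52} = - \frac{20}{17} - \frac{5}{52} = - \frac{1125}{884} \approx -1.2726$)
$J{\left(s,k \right)} = \frac{37771}{884}$ ($J{\left(s,k \right)} = - \frac{1125}{884} + 44 = \frac{37771}{884}$)
$\frac{1}{J{\left(15,4 - 2 \right)} - 62074} = \frac{1}{\frac{37771}{884} - 62074} = \frac{1}{- \frac{54835645}{884}} = - \frac{884}{54835645}$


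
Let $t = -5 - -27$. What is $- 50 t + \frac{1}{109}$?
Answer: $- \frac{119899}{109} \approx -1100.0$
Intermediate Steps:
$t = 22$ ($t = -5 + 27 = 22$)
$- 50 t + \frac{1}{109} = \left(-50\right) 22 + \frac{1}{109} = -1100 + \frac{1}{109} = - \frac{119899}{109}$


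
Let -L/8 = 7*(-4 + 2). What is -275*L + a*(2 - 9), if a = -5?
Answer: -30765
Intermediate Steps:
L = 112 (L = -56*(-4 + 2) = -56*(-2) = -8*(-14) = 112)
-275*L + a*(2 - 9) = -275*112 - 5*(2 - 9) = -30800 - 5*(-7) = -30800 + 35 = -30765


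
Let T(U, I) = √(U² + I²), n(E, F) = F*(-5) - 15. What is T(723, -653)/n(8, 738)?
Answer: -√949138/3705 ≈ -0.26295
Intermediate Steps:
n(E, F) = -15 - 5*F (n(E, F) = -5*F - 15 = -15 - 5*F)
T(U, I) = √(I² + U²)
T(723, -653)/n(8, 738) = √((-653)² + 723²)/(-15 - 5*738) = √(426409 + 522729)/(-15 - 3690) = √949138/(-3705) = √949138*(-1/3705) = -√949138/3705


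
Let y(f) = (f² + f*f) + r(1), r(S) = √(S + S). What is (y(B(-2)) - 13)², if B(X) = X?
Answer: (5 - √2)² ≈ 12.858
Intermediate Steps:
r(S) = √2*√S (r(S) = √(2*S) = √2*√S)
y(f) = √2 + 2*f² (y(f) = (f² + f*f) + √2*√1 = (f² + f²) + √2*1 = 2*f² + √2 = √2 + 2*f²)
(y(B(-2)) - 13)² = ((√2 + 2*(-2)²) - 13)² = ((√2 + 2*4) - 13)² = ((√2 + 8) - 13)² = ((8 + √2) - 13)² = (-5 + √2)²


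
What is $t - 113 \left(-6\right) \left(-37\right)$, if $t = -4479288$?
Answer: $-4504374$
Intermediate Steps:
$t - 113 \left(-6\right) \left(-37\right) = -4479288 - 113 \left(-6\right) \left(-37\right) = -4479288 - \left(-678\right) \left(-37\right) = -4479288 - 25086 = -4504374$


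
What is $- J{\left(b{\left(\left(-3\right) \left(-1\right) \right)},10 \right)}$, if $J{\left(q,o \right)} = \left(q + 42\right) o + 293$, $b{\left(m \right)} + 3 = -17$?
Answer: $-513$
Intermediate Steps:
$b{\left(m \right)} = -20$ ($b{\left(m \right)} = -3 - 17 = -20$)
$J{\left(q,o \right)} = 293 + o \left(42 + q\right)$ ($J{\left(q,o \right)} = \left(42 + q\right) o + 293 = o \left(42 + q\right) + 293 = 293 + o \left(42 + q\right)$)
$- J{\left(b{\left(\left(-3\right) \left(-1\right) \right)},10 \right)} = - (293 + 42 \cdot 10 + 10 \left(-20\right)) = - (293 + 420 - 200) = \left(-1\right) 513 = -513$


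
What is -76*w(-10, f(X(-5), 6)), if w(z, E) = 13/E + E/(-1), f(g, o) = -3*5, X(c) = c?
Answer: -16112/15 ≈ -1074.1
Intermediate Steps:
f(g, o) = -15
w(z, E) = -E + 13/E (w(z, E) = 13/E + E*(-1) = 13/E - E = -E + 13/E)
-76*w(-10, f(X(-5), 6)) = -76*(-1*(-15) + 13/(-15)) = -76*(15 + 13*(-1/15)) = -76*(15 - 13/15) = -76*212/15 = -16112/15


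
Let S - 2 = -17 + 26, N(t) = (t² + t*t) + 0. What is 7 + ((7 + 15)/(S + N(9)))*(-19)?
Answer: 793/173 ≈ 4.5838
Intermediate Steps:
N(t) = 2*t² (N(t) = (t² + t²) + 0 = 2*t² + 0 = 2*t²)
S = 11 (S = 2 + (-17 + 26) = 2 + 9 = 11)
7 + ((7 + 15)/(S + N(9)))*(-19) = 7 + ((7 + 15)/(11 + 2*9²))*(-19) = 7 + (22/(11 + 2*81))*(-19) = 7 + (22/(11 + 162))*(-19) = 7 + (22/173)*(-19) = 7 - 418/173 = 793/173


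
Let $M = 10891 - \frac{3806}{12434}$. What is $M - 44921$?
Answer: $- \frac{211566413}{6217} \approx -34030.0$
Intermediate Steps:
$M = \frac{67707444}{6217}$ ($M = 10891 - \frac{1903}{6217} = \frac{67707444}{6217} \approx 10891.0$)
$M - 44921 = \frac{67707444}{6217} - 44921 = - \frac{211566413}{6217}$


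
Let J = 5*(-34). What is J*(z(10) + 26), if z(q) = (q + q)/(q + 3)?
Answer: -60860/13 ≈ -4681.5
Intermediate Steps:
z(q) = 2*q/(3 + q) (z(q) = (2*q)/(3 + q) = 2*q/(3 + q))
J = -170
J*(z(10) + 26) = -170*(2*10/(3 + 10) + 26) = -170*(2*10/13 + 26) = -170*(2*10*(1/13) + 26) = -170*(20/13 + 26) = -170*358/13 = -60860/13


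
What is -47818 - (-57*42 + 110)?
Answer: -45534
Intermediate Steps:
-47818 - (-57*42 + 110) = -47818 - (-2394 + 110) = -47818 - 1*(-2284) = -47818 + 2284 = -45534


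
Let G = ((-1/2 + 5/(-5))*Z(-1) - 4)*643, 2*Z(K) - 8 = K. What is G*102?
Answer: -1213341/2 ≈ -6.0667e+5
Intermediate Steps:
Z(K) = 4 + K/2
G = -23791/4 (G = ((-1/2 + 5/(-5))*(4 + (½)*(-1)) - 4)*643 = ((-1*½ + 5*(-⅕))*(4 - ½) - 4)*643 = ((-½ - 1)*(7/2) - 4)*643 = (-3/2*7/2 - 4)*643 = (-21/4 - 4)*643 = -37/4*643 = -23791/4 ≈ -5947.8)
G*102 = -23791/4*102 = -1213341/2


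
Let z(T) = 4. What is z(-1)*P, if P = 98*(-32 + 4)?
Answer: -10976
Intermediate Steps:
P = -2744 (P = 98*(-28) = -2744)
z(-1)*P = 4*(-2744) = -10976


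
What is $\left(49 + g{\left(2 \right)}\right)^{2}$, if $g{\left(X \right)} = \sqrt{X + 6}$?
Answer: $2409 + 196 \sqrt{2} \approx 2686.2$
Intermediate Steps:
$g{\left(X \right)} = \sqrt{6 + X}$
$\left(49 + g{\left(2 \right)}\right)^{2} = \left(49 + \sqrt{6 + 2}\right)^{2} = \left(49 + \sqrt{8}\right)^{2} = \left(49 + 2 \sqrt{2}\right)^{2}$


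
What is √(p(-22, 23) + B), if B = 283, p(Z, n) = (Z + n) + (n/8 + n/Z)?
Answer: √553366/44 ≈ 16.906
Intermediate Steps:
p(Z, n) = Z + 9*n/8 + n/Z (p(Z, n) = (Z + n) + (n*(⅛) + n/Z) = (Z + n) + (n/8 + n/Z) = Z + 9*n/8 + n/Z)
√(p(-22, 23) + B) = √((-22 + (9/8)*23 + 23/(-22)) + 283) = √((-22 + 207/8 + 23*(-1/22)) + 283) = √((-22 + 207/8 - 23/22) + 283) = √(249/88 + 283) = √(25153/88) = √553366/44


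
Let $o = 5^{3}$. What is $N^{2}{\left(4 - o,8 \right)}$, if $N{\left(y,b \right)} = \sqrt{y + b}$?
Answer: $-113$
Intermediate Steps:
$o = 125$
$N{\left(y,b \right)} = \sqrt{b + y}$
$N^{2}{\left(4 - o,8 \right)} = \left(\sqrt{8 + \left(4 - 125\right)}\right)^{2} = \left(\sqrt{8 - 121}\right)^{2} = \left(\sqrt{-113}\right)^{2} = \left(i \sqrt{113}\right)^{2} = -113$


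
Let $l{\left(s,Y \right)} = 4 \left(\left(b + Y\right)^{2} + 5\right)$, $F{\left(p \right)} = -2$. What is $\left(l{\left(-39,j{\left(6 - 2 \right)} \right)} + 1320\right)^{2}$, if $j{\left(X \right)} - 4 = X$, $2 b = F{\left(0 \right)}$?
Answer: $2359296$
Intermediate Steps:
$b = -1$ ($b = \frac{1}{2} \left(-2\right) = -1$)
$j{\left(X \right)} = 4 + X$
$l{\left(s,Y \right)} = 20 + 4 \left(-1 + Y\right)^{2}$ ($l{\left(s,Y \right)} = 4 \left(\left(-1 + Y\right)^{2} + 5\right) = 4 \left(5 + \left(-1 + Y\right)^{2}\right) = 20 + 4 \left(-1 + Y\right)^{2}$)
$\left(l{\left(-39,j{\left(6 - 2 \right)} \right)} + 1320\right)^{2} = \left(\left(20 + 4 \left(-1 + \left(4 + \left(6 - 2\right)\right)\right)^{2}\right) + 1320\right)^{2} = \left(\left(20 + 4 \left(-1 + \left(4 + 4\right)\right)^{2}\right) + 1320\right)^{2} = \left(\left(20 + 4 \left(-1 + 8\right)^{2}\right) + 1320\right)^{2} = \left(\left(20 + 4 \cdot 7^{2}\right) + 1320\right)^{2} = \left(\left(20 + 4 \cdot 49\right) + 1320\right)^{2} = \left(\left(20 + 196\right) + 1320\right)^{2} = \left(216 + 1320\right)^{2} = 1536^{2} = 2359296$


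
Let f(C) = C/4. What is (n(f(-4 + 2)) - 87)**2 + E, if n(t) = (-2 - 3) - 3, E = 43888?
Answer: 52913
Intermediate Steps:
f(C) = C/4 (f(C) = C*(1/4) = C/4)
n(t) = -8 (n(t) = -5 - 3 = -8)
(n(f(-4 + 2)) - 87)**2 + E = (-8 - 87)**2 + 43888 = (-95)**2 + 43888 = 9025 + 43888 = 52913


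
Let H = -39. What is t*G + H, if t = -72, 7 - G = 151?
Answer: 10329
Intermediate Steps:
G = -144 (G = 7 - 1*151 = 7 - 151 = -144)
t*G + H = -72*(-144) - 39 = 10368 - 39 = 10329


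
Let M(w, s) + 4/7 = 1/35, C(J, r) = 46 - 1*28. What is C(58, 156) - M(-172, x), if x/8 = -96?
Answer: 649/35 ≈ 18.543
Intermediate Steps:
x = -768 (x = 8*(-96) = -768)
C(J, r) = 18 (C(J, r) = 46 - 28 = 18)
M(w, s) = -19/35 (M(w, s) = -4/7 + 1/35 = -19/35)
C(58, 156) - M(-172, x) = 18 - 1*(-19/35) = 18 + 19/35 = 649/35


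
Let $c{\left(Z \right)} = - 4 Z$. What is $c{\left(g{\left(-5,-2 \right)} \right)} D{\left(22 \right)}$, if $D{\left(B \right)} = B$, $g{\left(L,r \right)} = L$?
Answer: $440$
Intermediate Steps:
$c{\left(g{\left(-5,-2 \right)} \right)} D{\left(22 \right)} = \left(-4\right) \left(-5\right) 22 = 20 \cdot 22 = 440$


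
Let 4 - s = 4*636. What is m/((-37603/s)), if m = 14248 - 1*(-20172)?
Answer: 87426800/37603 ≈ 2325.0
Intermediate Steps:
s = -2540 (s = 4 - 4*636 = 4 - 1*2544 = 4 - 2544 = -2540)
m = 34420 (m = 14248 + 20172 = 34420)
m/((-37603/s)) = 34420/((-37603/(-2540))) = 34420/((-37603*(-1/2540))) = 34420/(37603/2540) = 34420*(2540/37603) = 87426800/37603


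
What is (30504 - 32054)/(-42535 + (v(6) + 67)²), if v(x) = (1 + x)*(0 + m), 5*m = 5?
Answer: 1550/37059 ≈ 0.041825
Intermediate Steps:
m = 1 (m = (⅕)*5 = 1)
v(x) = 1 + x (v(x) = (1 + x)*(0 + 1) = (1 + x)*1 = 1 + x)
(30504 - 32054)/(-42535 + (v(6) + 67)²) = (30504 - 32054)/(-42535 + ((1 + 6) + 67)²) = -1550/(-42535 + (7 + 67)²) = -1550/(-42535 + 74²) = -1550/(-42535 + 5476) = -1550/(-37059) = -1550*(-1/37059) = 1550/37059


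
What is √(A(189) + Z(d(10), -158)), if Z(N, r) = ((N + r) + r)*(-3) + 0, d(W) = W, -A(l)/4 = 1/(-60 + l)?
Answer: √15275922/129 ≈ 30.298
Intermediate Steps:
A(l) = -4/(-60 + l)
Z(N, r) = -6*r - 3*N (Z(N, r) = (N + 2*r)*(-3) + 0 = (-6*r - 3*N) + 0 = -6*r - 3*N)
√(A(189) + Z(d(10), -158)) = √(-4/(-60 + 189) + (-6*(-158) - 3*10)) = √(-4/129 + (948 - 30)) = √(-4*1/129 + 918) = √(-4/129 + 918) = √(118418/129) = √15275922/129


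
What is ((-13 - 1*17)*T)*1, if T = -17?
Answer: 510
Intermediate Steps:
((-13 - 1*17)*T)*1 = ((-13 - 1*17)*(-17))*1 = ((-13 - 17)*(-17))*1 = -30*(-17)*1 = 510*1 = 510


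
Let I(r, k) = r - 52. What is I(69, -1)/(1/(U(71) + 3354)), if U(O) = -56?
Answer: 56066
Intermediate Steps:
I(r, k) = -52 + r
I(69, -1)/(1/(U(71) + 3354)) = (-52 + 69)/(1/(-56 + 3354)) = 17/(1/3298) = 17*3298 = 56066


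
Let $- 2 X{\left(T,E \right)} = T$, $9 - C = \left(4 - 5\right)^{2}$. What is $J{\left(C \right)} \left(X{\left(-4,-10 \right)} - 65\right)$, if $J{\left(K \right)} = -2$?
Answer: $126$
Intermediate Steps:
$C = 8$ ($C = 9 - \left(4 - 5\right)^{2} = 9 - \left(-1\right)^{2} = 9 - 1 = 8$)
$X{\left(T,E \right)} = - \frac{T}{2}$
$J{\left(C \right)} \left(X{\left(-4,-10 \right)} - 65\right) = - 2 \left(\left(- \frac{1}{2}\right) \left(-4\right) - 65\right) = - 2 \left(2 - 65\right) = \left(-2\right) \left(-63\right) = 126$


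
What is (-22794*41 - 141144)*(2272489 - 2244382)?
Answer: -30234643686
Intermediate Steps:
(-22794*41 - 141144)*(2272489 - 2244382) = (-934554 - 141144)*28107 = -1075698*28107 = -30234643686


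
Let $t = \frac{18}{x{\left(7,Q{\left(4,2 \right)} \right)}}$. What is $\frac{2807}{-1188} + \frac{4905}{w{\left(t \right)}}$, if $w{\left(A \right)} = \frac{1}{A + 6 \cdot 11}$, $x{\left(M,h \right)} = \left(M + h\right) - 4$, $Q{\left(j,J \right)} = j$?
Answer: $\frac{2797007551}{8316} \approx 3.3634 \cdot 10^{5}$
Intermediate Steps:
$x{\left(M,h \right)} = -4 + M + h$
$t = \frac{18}{7}$ ($t = \frac{18}{-4 + 7 + 4} = \frac{18}{7} \approx 2.5714$)
$w{\left(A \right)} = \frac{1}{66 + A}$ ($w{\left(A \right)} = \frac{1}{A + 66} = \frac{1}{66 + A}$)
$\frac{2807}{-1188} + \frac{4905}{w{\left(t \right)}} = \frac{2807}{-1188} + \frac{4905}{\frac{1}{66 + \frac{18}{7}}} = 2807 \left(- \frac{1}{1188}\right) + \frac{4905}{\frac{1}{\frac{480}{7}}} = - \frac{2807}{1188} + \frac{4905}{\frac{7}{480}} = - \frac{2807}{1188} + 4905 \cdot \frac{480}{7} = - \frac{2807}{1188} + \frac{2354400}{7} = \frac{2797007551}{8316}$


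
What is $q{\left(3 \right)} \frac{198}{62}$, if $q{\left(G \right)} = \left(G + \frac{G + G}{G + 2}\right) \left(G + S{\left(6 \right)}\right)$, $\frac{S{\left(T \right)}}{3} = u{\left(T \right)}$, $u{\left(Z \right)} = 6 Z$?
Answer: $\frac{230769}{155} \approx 1488.8$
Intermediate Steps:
$S{\left(T \right)} = 18 T$ ($S{\left(T \right)} = 3 \cdot 6 T = 18 T$)
$q{\left(G \right)} = \left(108 + G\right) \left(G + \frac{2 G}{2 + G}\right)$ ($q{\left(G \right)} = \left(G + \frac{G + G}{G + 2}\right) \left(G + 18 \cdot 6\right) = \left(G + \frac{2 G}{2 + G}\right) \left(G + 108\right) = \left(G + \frac{2 G}{2 + G}\right) \left(108 + G\right) = \left(108 + G\right) \left(G + \frac{2 G}{2 + G}\right)$)
$q{\left(3 \right)} \frac{198}{62} = \frac{3 \left(432 + 3^{2} + 112 \cdot 3\right)}{2 + 3} \cdot \frac{198}{62} = \frac{3 \left(432 + 9 + 336\right)}{5} \cdot 198 \cdot \frac{1}{62} = 3 \cdot \frac{1}{5} \cdot 777 \cdot \frac{99}{31} = \frac{2331}{5} \cdot \frac{99}{31} = \frac{230769}{155}$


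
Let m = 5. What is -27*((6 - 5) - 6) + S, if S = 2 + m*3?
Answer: 152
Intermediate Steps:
S = 17 (S = 2 + 5*3 = 2 + 15 = 17)
-27*((6 - 5) - 6) + S = -27*((6 - 5) - 6) + 17 = -27*(1 - 6) + 17 = -27*(-5) + 17 = 135 + 17 = 152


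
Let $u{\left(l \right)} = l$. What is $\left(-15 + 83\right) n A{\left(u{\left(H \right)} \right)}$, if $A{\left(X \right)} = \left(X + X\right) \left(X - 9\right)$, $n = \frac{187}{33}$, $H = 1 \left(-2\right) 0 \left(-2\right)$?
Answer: $0$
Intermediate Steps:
$H = 0$ ($H = \left(-2\right) 0 \left(-2\right) = 0 \left(-2\right) = 0$)
$n = \frac{17}{3}$ ($n = 187 \cdot \frac{1}{33} = \frac{17}{3} \approx 5.6667$)
$A{\left(X \right)} = 2 X \left(-9 + X\right)$
$\left(-15 + 83\right) n A{\left(u{\left(H \right)} \right)} = \left(-15 + 83\right) \frac{17}{3} \cdot 2 \cdot 0 \left(-9 + 0\right) = 68 \cdot \frac{17}{3} \cdot 2 \cdot 0 \left(-9\right) = \frac{1156}{3} \cdot 0 = 0$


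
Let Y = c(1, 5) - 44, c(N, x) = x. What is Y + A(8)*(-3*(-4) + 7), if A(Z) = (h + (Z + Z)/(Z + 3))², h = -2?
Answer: -4035/121 ≈ -33.347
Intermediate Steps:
Y = -39 (Y = 5 - 44 = -39)
A(Z) = (-2 + 2*Z/(3 + Z))² (A(Z) = (-2 + (Z + Z)/(Z + 3))² = (-2 + (2*Z)/(3 + Z))² = (-2 + 2*Z/(3 + Z))²)
Y + A(8)*(-3*(-4) + 7) = -39 + (36/(3 + 8)²)*(-3*(-4) + 7) = -39 + (36/11²)*(12 + 7) = -39 + (36*(1/121))*19 = -39 + (36/121)*19 = -39 + 684/121 = -4035/121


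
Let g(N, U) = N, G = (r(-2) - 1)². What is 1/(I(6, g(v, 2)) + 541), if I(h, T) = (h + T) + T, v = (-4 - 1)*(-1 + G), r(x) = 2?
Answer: 1/547 ≈ 0.0018282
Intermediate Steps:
G = 1 (G = (2 - 1)² = 1² = 1)
v = 0 (v = (-4 - 1)*(-1 + 1) = -5*0 = 0)
I(h, T) = h + 2*T (I(h, T) = (T + h) + T = h + 2*T)
1/(I(6, g(v, 2)) + 541) = 1/((6 + 2*0) + 541) = 1/((6 + 0) + 541) = 1/(6 + 541) = 1/547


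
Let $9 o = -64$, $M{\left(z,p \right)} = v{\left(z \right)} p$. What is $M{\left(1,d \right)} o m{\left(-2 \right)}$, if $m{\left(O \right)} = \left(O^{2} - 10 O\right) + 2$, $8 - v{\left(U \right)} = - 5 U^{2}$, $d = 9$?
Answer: $-21632$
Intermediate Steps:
$v{\left(U \right)} = 8 + 5 U^{2}$ ($v{\left(U \right)} = 8 - - 5 U^{2} = 8 + 5 U^{2}$)
$M{\left(z,p \right)} = p \left(8 + 5 z^{2}\right)$ ($M{\left(z,p \right)} = \left(8 + 5 z^{2}\right) p = p \left(8 + 5 z^{2}\right)$)
$o = - \frac{64}{9}$ ($o = \frac{1}{9} \left(-64\right) = - \frac{64}{9} \approx -7.1111$)
$m{\left(O \right)} = 2 + O^{2} - 10 O$
$M{\left(1,d \right)} o m{\left(-2 \right)} = 9 \left(8 + 5 \cdot 1^{2}\right) \left(- \frac{64}{9}\right) \left(2 + \left(-2\right)^{2} - -20\right) = 9 \left(8 + 5 \cdot 1\right) \left(- \frac{64}{9}\right) \left(2 + 4 + 20\right) = 9 \left(8 + 5\right) \left(- \frac{64}{9}\right) 26 = 9 \cdot 13 \left(- \frac{64}{9}\right) 26 = 117 \left(- \frac{64}{9}\right) 26 = \left(-832\right) 26 = -21632$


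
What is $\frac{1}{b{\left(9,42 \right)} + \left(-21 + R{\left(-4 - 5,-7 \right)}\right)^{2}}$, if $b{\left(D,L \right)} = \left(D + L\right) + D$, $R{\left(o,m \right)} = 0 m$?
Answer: $\frac{1}{501} \approx 0.001996$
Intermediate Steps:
$R{\left(o,m \right)} = 0$
$b{\left(D,L \right)} = L + 2 D$
$\frac{1}{b{\left(9,42 \right)} + \left(-21 + R{\left(-4 - 5,-7 \right)}\right)^{2}} = \frac{1}{\left(42 + 2 \cdot 9\right) + \left(-21 + 0\right)^{2}} = \frac{1}{\left(42 + 18\right) + \left(-21\right)^{2}} = \frac{1}{60 + 441} = \frac{1}{501}$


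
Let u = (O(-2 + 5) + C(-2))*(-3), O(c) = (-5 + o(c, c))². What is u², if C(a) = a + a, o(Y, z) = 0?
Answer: 3969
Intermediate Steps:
O(c) = 25 (O(c) = (-5 + 0)² = (-5)² = 25)
C(a) = 2*a
u = -63 (u = (25 + 2*(-2))*(-3) = (25 - 4)*(-3) = 21*(-3) = -63)
u² = (-63)² = 3969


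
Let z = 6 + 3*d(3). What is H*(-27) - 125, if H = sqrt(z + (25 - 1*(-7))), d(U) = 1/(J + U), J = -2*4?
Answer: -125 - 27*sqrt(935)/5 ≈ -290.12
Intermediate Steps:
J = -8
d(U) = 1/(-8 + U)
z = 27/5 (z = 6 + 3/(-8 + 3) = 6 + 3/(-5) = 6 + 3*(-1/5) = 6 - 3/5 = 27/5 ≈ 5.4000)
H = sqrt(935)/5 (H = sqrt(27/5 + (25 - 1*(-7))) = sqrt(27/5 + (25 + 7)) = sqrt(27/5 + 32) = sqrt(187/5) = sqrt(935)/5 ≈ 6.1156)
H*(-27) - 125 = (sqrt(935)/5)*(-27) - 125 = -27*sqrt(935)/5 - 125 = -125 - 27*sqrt(935)/5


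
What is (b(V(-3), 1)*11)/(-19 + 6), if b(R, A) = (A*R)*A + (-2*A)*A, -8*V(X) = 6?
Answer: 121/52 ≈ 2.3269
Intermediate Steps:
V(X) = -3/4 (V(X) = -1/8*6 = -3/4)
b(R, A) = -2*A**2 + R*A**2 (b(R, A) = R*A**2 - 2*A**2 = -2*A**2 + R*A**2)
(b(V(-3), 1)*11)/(-19 + 6) = ((1**2*(-2 - 3/4))*11)/(-19 + 6) = ((1*(-11/4))*11)/(-13) = -11/4*11*(-1/13) = -121/4*(-1/13) = 121/52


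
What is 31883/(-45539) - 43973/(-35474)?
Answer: 871468905/1615450486 ≈ 0.53946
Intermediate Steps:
31883/(-45539) - 43973/(-35474) = 31883*(-1/45539) - 43973*(-1/35474) = -31883/45539 + 43973/35474 = 871468905/1615450486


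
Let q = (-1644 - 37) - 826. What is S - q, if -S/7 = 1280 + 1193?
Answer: -14804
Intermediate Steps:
S = -17311 (S = -7*(1280 + 1193) = -7*2473 = -17311)
q = -2507 (q = -1681 - 826 = -2507)
S - q = -17311 - 1*(-2507) = -17311 + 2507 = -14804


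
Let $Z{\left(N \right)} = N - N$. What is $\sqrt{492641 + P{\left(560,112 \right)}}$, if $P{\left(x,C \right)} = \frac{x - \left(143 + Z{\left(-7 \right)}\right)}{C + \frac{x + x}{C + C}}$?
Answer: $\frac{\sqrt{749312382}}{39} \approx 701.89$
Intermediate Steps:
$Z{\left(N \right)} = 0$
$P{\left(x,C \right)} = \frac{-143 + x}{C + \frac{x}{C}}$ ($P{\left(x,C \right)} = \frac{x - 143}{C + \frac{x + x}{C + C}} = \frac{x + \left(-143 + 0\right)}{C + \frac{2 x}{2 C}} = \frac{x - 143}{C + 2 x \frac{1}{2 C}} = \frac{-143 + x}{C + \frac{x}{C}}$)
$\sqrt{492641 + P{\left(560,112 \right)}} = \sqrt{492641 + \frac{112 \left(-143 + 560\right)}{560 + 112^{2}}} = \sqrt{492641 + 112 \frac{1}{560 + 12544} \cdot 417} = \sqrt{492641 + 112 \cdot \frac{1}{13104} \cdot 417} = \sqrt{492641 + \frac{139}{39}} = \sqrt{\frac{19213138}{39}} = \frac{\sqrt{749312382}}{39}$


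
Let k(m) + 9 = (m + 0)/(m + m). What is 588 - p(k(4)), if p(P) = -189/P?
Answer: 9618/17 ≈ 565.76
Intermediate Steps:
k(m) = -17/2 (k(m) = -9 + (m + 0)/(m + m) = -9 + m/((2*m)) = -9 + m*(1/(2*m)) = -9 + ½ = -17/2)
588 - p(k(4)) = 588 - (-189)/(-17/2) = 588 - (-189)*(-2)/17 = 588 - 1*378/17 = 588 - 378/17 = 9618/17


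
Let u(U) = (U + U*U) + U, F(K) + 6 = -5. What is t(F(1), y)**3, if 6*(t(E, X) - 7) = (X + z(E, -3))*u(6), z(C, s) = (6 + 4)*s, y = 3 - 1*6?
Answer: -16974593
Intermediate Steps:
F(K) = -11 (F(K) = -6 - 5 = -11)
y = -3 (y = 3 - 6 = -3)
u(U) = U**2 + 2*U (u(U) = (U + U**2) + U = U**2 + 2*U)
z(C, s) = 10*s
t(E, X) = -233 + 8*X (t(E, X) = 7 + ((X + 10*(-3))*(6*(2 + 6)))/6 = 7 + ((X - 30)*(6*8))/6 = 7 + ((-30 + X)*48)/6 = 7 + (-1440 + 48*X)/6 = 7 + (-240 + 8*X) = -233 + 8*X)
t(F(1), y)**3 = (-233 + 8*(-3))**3 = (-233 - 24)**3 = (-257)**3 = -16974593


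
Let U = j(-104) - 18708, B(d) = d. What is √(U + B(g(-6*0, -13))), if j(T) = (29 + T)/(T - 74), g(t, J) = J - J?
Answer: I*√592730922/178 ≈ 136.78*I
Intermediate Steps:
g(t, J) = 0
j(T) = (29 + T)/(-74 + T)
U = -3329949/178 (U = (29 - 104)/(-74 - 104) - 18708 = -75/(-178) - 18708 = -1/178*(-75) - 18708 = 75/178 - 18708 = -3329949/178 ≈ -18708.)
√(U + B(g(-6*0, -13))) = √(-3329949/178 + 0) = √(-3329949/178) = I*√592730922/178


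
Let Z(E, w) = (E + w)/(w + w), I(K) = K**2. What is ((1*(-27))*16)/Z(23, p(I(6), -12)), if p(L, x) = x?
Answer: 10368/11 ≈ 942.54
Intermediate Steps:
Z(E, w) = (E + w)/(2*w) (Z(E, w) = (E + w)/((2*w)) = (E + w)*(1/(2*w)) = (E + w)/(2*w))
((1*(-27))*16)/Z(23, p(I(6), -12)) = ((1*(-27))*16)/(((1/2)*(23 - 12)/(-12))) = (-27*16)/(((1/2)*(-1/12)*11)) = -432/(-11/24) = -432*(-24/11) = 10368/11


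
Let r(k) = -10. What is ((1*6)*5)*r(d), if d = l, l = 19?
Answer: -300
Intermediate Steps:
d = 19
((1*6)*5)*r(d) = ((1*6)*5)*(-10) = (6*5)*(-10) = 30*(-10) = -300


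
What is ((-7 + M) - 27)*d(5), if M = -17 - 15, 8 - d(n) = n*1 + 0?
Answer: -198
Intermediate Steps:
d(n) = 8 - n (d(n) = 8 - (n*1 + 0) = 8 - (n + 0) = 8 - n)
M = -32
((-7 + M) - 27)*d(5) = ((-7 - 32) - 27)*(8 - 1*5) = (-39 - 27)*(8 - 5) = -66*3 = -198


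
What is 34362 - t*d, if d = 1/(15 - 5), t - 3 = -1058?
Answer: 68935/2 ≈ 34468.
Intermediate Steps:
t = -1055 (t = 3 - 1058 = -1055)
d = ⅒ (d = 1/10 = ⅒ ≈ 0.10000)
34362 - t*d = 34362 - (-1055)/10 = 34362 - 1*(-211/2) = 34362 + 211/2 = 68935/2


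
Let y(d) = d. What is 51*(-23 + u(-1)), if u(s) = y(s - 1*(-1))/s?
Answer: -1173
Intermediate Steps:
u(s) = (1 + s)/s (u(s) = (s - 1*(-1))/s = (s + 1)/s = (1 + s)/s)
51*(-23 + u(-1)) = 51*(-23 + (1 - 1)/(-1)) = 51*(-23 - 1*0) = 51*(-23 + 0) = 51*(-23) = -1173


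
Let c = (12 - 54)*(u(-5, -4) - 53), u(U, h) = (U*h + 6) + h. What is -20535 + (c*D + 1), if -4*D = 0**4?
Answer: -20534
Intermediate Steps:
u(U, h) = 6 + h + U*h (u(U, h) = (6 + U*h) + h = 6 + h + U*h)
D = 0 (D = -1/4*0**4 = -1/4*0 = 0)
c = 1302 (c = (12 - 54)*((6 - 4 - 5*(-4)) - 53) = -42*((6 - 4 + 20) - 53) = -42*(22 - 53) = -42*(-31) = 1302)
-20535 + (c*D + 1) = -20535 + (1302*0 + 1) = -20535 + (0 + 1) = -20535 + 1 = -20534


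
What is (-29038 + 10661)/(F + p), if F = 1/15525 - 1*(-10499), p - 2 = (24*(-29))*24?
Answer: 285302925/96301574 ≈ 2.9626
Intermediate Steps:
p = -16702 (p = 2 + (24*(-29))*24 = 2 - 696*24 = 2 - 16704 = -16702)
F = 162996976/15525 (F = 1/15525 + 10499 = 162996976/15525 ≈ 10499.)
(-29038 + 10661)/(F + p) = (-29038 + 10661)/(162996976/15525 - 16702) = -18377/(-96301574/15525) = -18377*(-15525/96301574) = 285302925/96301574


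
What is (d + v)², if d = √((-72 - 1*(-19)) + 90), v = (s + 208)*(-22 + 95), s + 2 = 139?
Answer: (25185 + √37)² ≈ 6.3459e+8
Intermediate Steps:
s = 137 (s = -2 + 139 = 137)
v = 25185 (v = (137 + 208)*(-22 + 95) = 345*73 = 25185)
d = √37 (d = √((-72 + 19) + 90) = √(-53 + 90) = √37 ≈ 6.0828)
(d + v)² = (√37 + 25185)² = (25185 + √37)²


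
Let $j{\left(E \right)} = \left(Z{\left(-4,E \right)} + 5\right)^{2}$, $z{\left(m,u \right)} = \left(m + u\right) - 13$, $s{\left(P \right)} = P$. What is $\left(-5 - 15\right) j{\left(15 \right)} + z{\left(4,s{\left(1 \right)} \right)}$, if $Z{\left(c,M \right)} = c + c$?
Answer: $-188$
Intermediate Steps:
$Z{\left(c,M \right)} = 2 c$
$z{\left(m,u \right)} = -13 + m + u$
$j{\left(E \right)} = 9$ ($j{\left(E \right)} = \left(2 \left(-4\right) + 5\right)^{2} = \left(-8 + 5\right)^{2} = \left(-3\right)^{2} = 9$)
$\left(-5 - 15\right) j{\left(15 \right)} + z{\left(4,s{\left(1 \right)} \right)} = \left(-5 - 15\right) 9 + \left(-13 + 4 + 1\right) = \left(-5 - 15\right) 9 - 8 = \left(-20\right) 9 - 8 = -180 - 8 = -188$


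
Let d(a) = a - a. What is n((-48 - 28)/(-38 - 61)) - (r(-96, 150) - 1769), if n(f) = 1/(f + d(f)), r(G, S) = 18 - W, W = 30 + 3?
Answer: 135683/76 ≈ 1785.3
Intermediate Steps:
d(a) = 0
W = 33
r(G, S) = -15 (r(G, S) = 18 - 1*33 = 18 - 33 = -15)
n(f) = 1/f (n(f) = 1/(f + 0) = 1/f)
n((-48 - 28)/(-38 - 61)) - (r(-96, 150) - 1769) = 1/((-48 - 28)/(-38 - 61)) - (-15 - 1769) = 1/(-76/(-99)) - 1*(-1784) = 1/(-76*(-1/99)) + 1784 = 1/(76/99) + 1784 = 99/76 + 1784 = 135683/76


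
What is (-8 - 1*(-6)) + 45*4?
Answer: 178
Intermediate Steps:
(-8 - 1*(-6)) + 45*4 = (-8 + 6) + 180 = -2 + 180 = 178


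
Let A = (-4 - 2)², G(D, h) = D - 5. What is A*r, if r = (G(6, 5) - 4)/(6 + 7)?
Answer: -108/13 ≈ -8.3077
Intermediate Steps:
G(D, h) = -5 + D
r = -3/13 (r = ((-5 + 6) - 4)/(6 + 7) = (1 - 4)/13 = -3*1/13 = -3/13 ≈ -0.23077)
A = 36 (A = (-6)² = 36)
A*r = 36*(-3/13) = -108/13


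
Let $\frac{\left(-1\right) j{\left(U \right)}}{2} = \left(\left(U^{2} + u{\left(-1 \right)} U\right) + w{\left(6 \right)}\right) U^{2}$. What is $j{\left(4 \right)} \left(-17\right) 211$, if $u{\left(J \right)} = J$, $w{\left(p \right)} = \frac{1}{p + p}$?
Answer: $\frac{4160920}{3} \approx 1.387 \cdot 10^{6}$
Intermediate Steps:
$w{\left(p \right)} = \frac{1}{2 p}$
$j{\left(U \right)} = - 2 U^{2} \left(\frac{1}{12} + U^{2} - U\right)$ ($j{\left(U \right)} = - 2 \left(\left(U^{2} - U\right) + \frac{1}{2 \cdot 6}\right) U^{2} = - 2 \left(\left(U^{2} - U\right) + \frac{1}{2} \cdot \frac{1}{6}\right) U^{2} = - 2 \left(\left(U^{2} - U\right) + \frac{1}{12}\right) U^{2} = - 2 \left(\frac{1}{12} + U^{2} - U\right) U^{2} = - 2 U^{2} \left(\frac{1}{12} + U^{2} - U\right)$)
$j{\left(4 \right)} \left(-17\right) 211 = \frac{4^{2} \left(-1 - 12 \cdot 4^{2} + 12 \cdot 4\right)}{6} \left(-17\right) 211 = \frac{1}{6} \cdot 16 \left(-1 - 192 + 48\right) \left(-17\right) 211 = \frac{1}{6} \cdot 16 \left(-145\right) \left(-17\right) 211 = \left(- \frac{1160}{3}\right) \left(-17\right) 211 = \frac{19720}{3} \cdot 211 = \frac{4160920}{3}$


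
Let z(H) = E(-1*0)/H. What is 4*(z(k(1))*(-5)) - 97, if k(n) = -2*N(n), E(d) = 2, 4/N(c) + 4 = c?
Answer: -112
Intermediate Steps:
N(c) = 4/(-4 + c)
k(n) = -8/(-4 + n)
z(H) = 2/H
4*(z(k(1))*(-5)) - 97 = 4*((2/((-8/(-4 + 1))))*(-5)) - 97 = 4*((2/((-8/(-3))))*(-5)) - 97 = 4*((2/((-8*(-⅓))))*(-5)) - 97 = 4*((2/(8/3))*(-5)) - 97 = 4*((2*(3/8))*(-5)) - 97 = 4*((¾)*(-5)) - 97 = 4*(-15/4) - 97 = -15 - 97 = -112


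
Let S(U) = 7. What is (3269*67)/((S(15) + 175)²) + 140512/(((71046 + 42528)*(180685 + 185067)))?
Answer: 81233946761941/12285430644396 ≈ 6.6122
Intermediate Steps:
(3269*67)/((S(15) + 175)²) + 140512/(((71046 + 42528)*(180685 + 185067))) = (3269*67)/((7 + 175)²) + 140512/(((71046 + 42528)*(180685 + 185067))) = 219023/(182²) + 140512/((113574*365752)) = 219023/33124 + 140512/41539917648 = 219023*(1/33124) + 140512*(1/41539917648) = 31289/4732 + 8782/2596244853 = 81233946761941/12285430644396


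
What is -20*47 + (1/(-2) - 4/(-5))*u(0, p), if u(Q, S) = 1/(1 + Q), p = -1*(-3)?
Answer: -9397/10 ≈ -939.70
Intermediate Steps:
p = 3
-20*47 + (1/(-2) - 4/(-5))*u(0, p) = -20*47 + (1/(-2) - 4/(-5))/(1 + 0) = -940 + (1*(-½) - 4*(-⅕))/1 = -940 + (-½ + ⅘)*1 = -940 + (3/10)*1 = -940 + 3/10 = -9397/10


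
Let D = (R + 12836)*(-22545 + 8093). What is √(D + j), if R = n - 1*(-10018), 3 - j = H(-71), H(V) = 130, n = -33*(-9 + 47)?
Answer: I*√312163327 ≈ 17668.0*I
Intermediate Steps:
n = -1254 (n = -33*38 = -1254)
j = -127 (j = 3 - 1*130 = 3 - 130 = -127)
R = 8764 (R = -1254 - 1*(-10018) = -1254 + 10018 = 8764)
D = -312163200 (D = (8764 + 12836)*(-22545 + 8093) = 21600*(-14452) = -312163200)
√(D + j) = √(-312163200 - 127) = √(-312163327) = I*√312163327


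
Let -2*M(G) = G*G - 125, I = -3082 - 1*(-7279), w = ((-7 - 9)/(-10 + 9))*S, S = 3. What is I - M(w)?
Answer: 10573/2 ≈ 5286.5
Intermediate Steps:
w = 48 (w = ((-7 - 9)/(-10 + 9))*3 = -16/(-1)*3 = -16*(-1)*3 = 16*3 = 48)
I = 4197 (I = -3082 + 7279 = 4197)
M(G) = 125/2 - G²/2 (M(G) = -(G*G - 125)/2 = -(G² - 125)/2 = -(-125 + G²)/2 = 125/2 - G²/2)
I - M(w) = 4197 - (125/2 - ½*48²) = 4197 - (125/2 - ½*2304) = 4197 - (125/2 - 1152) = 4197 - 1*(-2179/2) = 4197 + 2179/2 = 10573/2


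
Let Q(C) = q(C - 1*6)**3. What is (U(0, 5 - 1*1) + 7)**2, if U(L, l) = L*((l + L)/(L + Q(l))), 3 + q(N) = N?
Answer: 49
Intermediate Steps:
q(N) = -3 + N
Q(C) = (-9 + C)**3 (Q(C) = (-3 + (C - 1*6))**3 = (-3 + (C - 6))**3 = (-3 + (-6 + C))**3 = (-9 + C)**3)
U(L, l) = L*(L + l)/(L + (-9 + l)**3) (U(L, l) = L*((l + L)/(L + (-9 + l)**3)) = L*((L + l)/(L + (-9 + l)**3)) = L*(L + l)/(L + (-9 + l)**3))
(U(0, 5 - 1*1) + 7)**2 = (0*(0 + (5 - 1*1))/(0 + (-9 + (5 - 1*1))**3) + 7)**2 = (0*(0 + (5 - 1))/(0 + (-9 + (5 - 1))**3) + 7)**2 = (0*(0 + 4)/(0 + (-9 + 4)**3) + 7)**2 = (0*4/(0 + (-5)**3) + 7)**2 = (0*4/(0 - 125) + 7)**2 = (0*4/(-125) + 7)**2 = (0*(-1/125)*4 + 7)**2 = (0 + 7)**2 = 7**2 = 49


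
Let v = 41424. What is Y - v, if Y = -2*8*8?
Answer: -41552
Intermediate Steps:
Y = -128 (Y = -16*8 = -128)
Y - v = -128 - 1*41424 = -128 - 41424 = -41552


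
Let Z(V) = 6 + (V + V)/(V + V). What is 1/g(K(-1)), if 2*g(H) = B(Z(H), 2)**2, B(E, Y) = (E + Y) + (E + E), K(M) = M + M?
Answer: 2/529 ≈ 0.0037807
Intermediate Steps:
Z(V) = 7 (Z(V) = 6 + (2*V)/((2*V)) = 6 + (2*V)*(1/(2*V)) = 6 + 1 = 7)
K(M) = 2*M
B(E, Y) = Y + 3*E (B(E, Y) = (E + Y) + 2*E = Y + 3*E)
g(H) = 529/2 (g(H) = (2 + 3*7)**2/2 = (2 + 21)**2/2 = (1/2)*23**2 = (1/2)*529 = 529/2)
1/g(K(-1)) = 1/(529/2) = 2/529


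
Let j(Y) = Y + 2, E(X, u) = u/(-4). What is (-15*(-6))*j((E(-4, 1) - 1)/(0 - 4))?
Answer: 1665/8 ≈ 208.13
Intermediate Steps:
E(X, u) = -u/4 (E(X, u) = u*(-¼) = -u/4)
j(Y) = 2 + Y
(-15*(-6))*j((E(-4, 1) - 1)/(0 - 4)) = (-15*(-6))*(2 + (-¼*1 - 1)/(0 - 4)) = 90*(2 + (-¼ - 1)/(-4)) = 90*(2 - 5/4*(-¼)) = 90*(2 + 5/16) = 90*(37/16) = 1665/8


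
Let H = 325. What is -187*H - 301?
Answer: -61076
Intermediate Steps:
-187*H - 301 = -187*325 - 301 = -60775 - 301 = -61076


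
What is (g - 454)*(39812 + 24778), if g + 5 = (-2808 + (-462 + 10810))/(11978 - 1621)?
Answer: -306565002570/10357 ≈ -2.9600e+7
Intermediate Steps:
g = -44245/10357 (g = -5 + (-2808 + (-462 + 10810))/(11978 - 1621) = -5 + (-2808 + 10348)/10357 = -5 + 7540*(1/10357) = -5 + 7540/10357 = -44245/10357 ≈ -4.2720)
(g - 454)*(39812 + 24778) = (-44245/10357 - 454)*(39812 + 24778) = -4746323/10357*64590 = -306565002570/10357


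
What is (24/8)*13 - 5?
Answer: 34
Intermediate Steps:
(24/8)*13 - 5 = (24*(⅛))*13 - 5 = 3*13 - 5 = 39 - 5 = 34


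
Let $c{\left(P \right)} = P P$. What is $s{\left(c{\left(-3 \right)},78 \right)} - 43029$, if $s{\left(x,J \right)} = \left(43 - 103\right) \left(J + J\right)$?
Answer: $-52389$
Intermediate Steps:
$c{\left(P \right)} = P^{2}$
$s{\left(x,J \right)} = - 120 J$ ($s{\left(x,J \right)} = - 60 \cdot 2 J = - 120 J$)
$s{\left(c{\left(-3 \right)},78 \right)} - 43029 = \left(-120\right) 78 - 43029 = -9360 - 43029 = -52389$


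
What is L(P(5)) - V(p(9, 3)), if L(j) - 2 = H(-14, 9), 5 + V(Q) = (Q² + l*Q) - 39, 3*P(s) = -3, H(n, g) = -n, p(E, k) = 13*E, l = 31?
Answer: -17256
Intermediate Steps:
P(s) = -1 (P(s) = (⅓)*(-3) = -1)
V(Q) = -44 + Q² + 31*Q (V(Q) = -5 + ((Q² + 31*Q) - 39) = -5 + (-39 + Q² + 31*Q) = -44 + Q² + 31*Q)
L(j) = 16 (L(j) = 2 - 1*(-14) = 2 + 14 = 16)
L(P(5)) - V(p(9, 3)) = 16 - (-44 + (13*9)² + 31*(13*9)) = 16 - (-44 + 117² + 31*117) = 16 - (-44 + 13689 + 3627) = 16 - 1*17272 = 16 - 17272 = -17256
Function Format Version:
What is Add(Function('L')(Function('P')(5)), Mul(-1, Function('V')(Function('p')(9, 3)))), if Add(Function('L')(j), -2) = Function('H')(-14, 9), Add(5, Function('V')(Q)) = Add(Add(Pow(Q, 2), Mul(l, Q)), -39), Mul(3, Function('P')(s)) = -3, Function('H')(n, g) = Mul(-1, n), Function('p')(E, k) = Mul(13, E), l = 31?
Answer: -17256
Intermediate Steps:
Function('P')(s) = -1 (Function('P')(s) = Mul(Rational(1, 3), -3) = -1)
Function('V')(Q) = Add(-44, Pow(Q, 2), Mul(31, Q)) (Function('V')(Q) = Add(-5, Add(Add(Pow(Q, 2), Mul(31, Q)), -39)) = Add(-5, Add(-39, Pow(Q, 2), Mul(31, Q))) = Add(-44, Pow(Q, 2), Mul(31, Q)))
Function('L')(j) = 16 (Function('L')(j) = Add(2, Mul(-1, -14)) = Add(2, 14) = 16)
Add(Function('L')(Function('P')(5)), Mul(-1, Function('V')(Function('p')(9, 3)))) = Add(16, Mul(-1, Add(-44, Pow(Mul(13, 9), 2), Mul(31, Mul(13, 9))))) = Add(16, Mul(-1, Add(-44, Pow(117, 2), Mul(31, 117)))) = Add(16, Mul(-1, Add(-44, 13689, 3627))) = Add(16, Mul(-1, 17272)) = Add(16, -17272) = -17256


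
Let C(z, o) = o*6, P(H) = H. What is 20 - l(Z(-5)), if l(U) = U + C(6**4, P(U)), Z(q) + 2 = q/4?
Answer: 171/4 ≈ 42.750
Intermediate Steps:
Z(q) = -2 + q/4
C(z, o) = 6*o
l(U) = 7*U (l(U) = U + 6*U = 7*U)
20 - l(Z(-5)) = 20 - 7*(-2 + (1/4)*(-5)) = 20 - 7*(-2 - 5/4) = 20 - 7*(-13)/4 = 20 - 1*(-91/4) = 20 + 91/4 = 171/4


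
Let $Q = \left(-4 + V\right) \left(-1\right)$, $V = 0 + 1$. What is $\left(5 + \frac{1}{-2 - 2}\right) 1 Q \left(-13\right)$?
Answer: $- \frac{741}{4} \approx -185.25$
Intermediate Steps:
$V = 1$
$Q = 3$ ($Q = \left(-4 + 1\right) \left(-1\right) = \left(-3\right) \left(-1\right) = 3$)
$\left(5 + \frac{1}{-2 - 2}\right) 1 Q \left(-13\right) = \left(5 + \frac{1}{-2 - 2}\right) 1 \cdot 3 \left(-13\right) = \left(5 + \frac{1}{-4}\right) 3 \left(-13\right) = \left(5 - \frac{1}{4}\right) 3 \left(-13\right) = \frac{19}{4} \cdot 3 \left(-13\right) = \frac{57}{4} \left(-13\right) = - \frac{741}{4}$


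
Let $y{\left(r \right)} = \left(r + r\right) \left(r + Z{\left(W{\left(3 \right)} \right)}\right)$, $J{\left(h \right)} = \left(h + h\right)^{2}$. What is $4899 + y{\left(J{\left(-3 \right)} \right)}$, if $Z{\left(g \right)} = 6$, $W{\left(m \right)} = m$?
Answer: $7923$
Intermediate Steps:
$J{\left(h \right)} = 4 h^{2}$ ($J{\left(h \right)} = \left(2 h\right)^{2} = 4 h^{2}$)
$y{\left(r \right)} = 2 r \left(6 + r\right)$ ($y{\left(r \right)} = \left(r + r\right) \left(r + 6\right) = 2 r \left(6 + r\right)$)
$4899 + y{\left(J{\left(-3 \right)} \right)} = 4899 + 2 \cdot 4 \left(-3\right)^{2} \left(6 + 4 \left(-3\right)^{2}\right) = 4899 + 2 \cdot 4 \cdot 9 \left(6 + 4 \cdot 9\right) = 4899 + 2 \cdot 36 \left(6 + 36\right) = 4899 + 2 \cdot 36 \cdot 42 = 4899 + 3024 = 7923$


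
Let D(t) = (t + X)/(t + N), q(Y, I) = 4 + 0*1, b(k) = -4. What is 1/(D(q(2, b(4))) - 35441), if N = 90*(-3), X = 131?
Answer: -266/9427441 ≈ -2.8215e-5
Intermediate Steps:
N = -270
q(Y, I) = 4 (q(Y, I) = 4 + 0 = 4)
D(t) = (131 + t)/(-270 + t) (D(t) = (t + 131)/(t - 270) = (131 + t)/(-270 + t))
1/(D(q(2, b(4))) - 35441) = 1/((131 + 4)/(-270 + 4) - 35441) = 1/(135/(-266) - 35441) = 1/(-1/266*135 - 35441) = 1/(-135/266 - 35441) = 1/(-9427441/266) = -266/9427441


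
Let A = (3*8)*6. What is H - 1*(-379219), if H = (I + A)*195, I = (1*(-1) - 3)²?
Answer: 410419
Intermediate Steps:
A = 144 (A = 24*6 = 144)
I = 16 (I = (-1 - 3)² = (-4)² = 16)
H = 31200 (H = (16 + 144)*195 = 160*195 = 31200)
H - 1*(-379219) = 31200 - 1*(-379219) = 31200 + 379219 = 410419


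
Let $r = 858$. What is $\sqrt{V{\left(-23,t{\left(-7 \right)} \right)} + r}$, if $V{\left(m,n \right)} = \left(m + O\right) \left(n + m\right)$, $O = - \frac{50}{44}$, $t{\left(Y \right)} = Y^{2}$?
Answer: $\frac{13 \sqrt{165}}{11} \approx 15.181$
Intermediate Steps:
$O = - \frac{25}{22}$ ($O = \left(-50\right) \frac{1}{44} = - \frac{25}{22} \approx -1.1364$)
$V{\left(m,n \right)} = \left(- \frac{25}{22} + m\right) \left(m + n\right)$ ($V{\left(m,n \right)} = \left(m - \frac{25}{22}\right) \left(n + m\right) = \left(- \frac{25}{22} + m\right) \left(m + n\right)$)
$\sqrt{V{\left(-23,t{\left(-7 \right)} \right)} + r} = \sqrt{\left(\left(-23\right)^{2} - - \frac{575}{22} - \frac{25 \left(-7\right)^{2}}{22} - 23 \left(-7\right)^{2}\right) + 858} = \sqrt{\left(529 + \frac{575}{22} - \frac{1225}{22} - 1127\right) + 858} = \sqrt{- \frac{6903}{11} + 858} = \sqrt{\frac{2535}{11}} = \frac{13 \sqrt{165}}{11}$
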